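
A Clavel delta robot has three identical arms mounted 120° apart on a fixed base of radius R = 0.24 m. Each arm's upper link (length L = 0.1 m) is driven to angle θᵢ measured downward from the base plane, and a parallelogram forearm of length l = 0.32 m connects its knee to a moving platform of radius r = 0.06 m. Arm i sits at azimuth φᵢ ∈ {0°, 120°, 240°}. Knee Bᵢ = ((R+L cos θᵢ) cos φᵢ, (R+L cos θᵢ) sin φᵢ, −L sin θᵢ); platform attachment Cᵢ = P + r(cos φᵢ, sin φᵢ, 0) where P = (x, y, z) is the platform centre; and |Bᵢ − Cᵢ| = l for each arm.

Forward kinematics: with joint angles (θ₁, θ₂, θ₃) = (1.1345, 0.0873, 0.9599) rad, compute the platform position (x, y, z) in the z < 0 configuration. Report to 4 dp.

(-0.0482, 0.0560, -0.2523)

centre 1 = (0.2223·cos0.0°, 0.2223·sin0.0°, -0.0906) = (0.2223, 0.0000, -0.0906)
arm 2 at φ=120.0°: e+L cos θ2 = 0.2796;  centre 2 = (-0.1398, 0.2422, -0.0087)
φ3=240.0°: virtual centre (-0.1187, -0.2056, -0.0819), radius l
subtract pairs → two planes through P
linear system: -0.7241x+0.4843y = 0.0206−0.1638z; -0.6819x+-0.4111y = 0.0054−0.0174z
det = 0.6280;  x = -0.0177+0.1207z,  y = 0.0162+-0.1578z
quadratic in z: (1.0395)z²+(0.1182)z+(-0.0363)=0, √Δ=0.4063 → z ∈ {-0.2523, 0.1386}; z = -0.2523 (taking z<0)
x = -0.0482, y = 0.0560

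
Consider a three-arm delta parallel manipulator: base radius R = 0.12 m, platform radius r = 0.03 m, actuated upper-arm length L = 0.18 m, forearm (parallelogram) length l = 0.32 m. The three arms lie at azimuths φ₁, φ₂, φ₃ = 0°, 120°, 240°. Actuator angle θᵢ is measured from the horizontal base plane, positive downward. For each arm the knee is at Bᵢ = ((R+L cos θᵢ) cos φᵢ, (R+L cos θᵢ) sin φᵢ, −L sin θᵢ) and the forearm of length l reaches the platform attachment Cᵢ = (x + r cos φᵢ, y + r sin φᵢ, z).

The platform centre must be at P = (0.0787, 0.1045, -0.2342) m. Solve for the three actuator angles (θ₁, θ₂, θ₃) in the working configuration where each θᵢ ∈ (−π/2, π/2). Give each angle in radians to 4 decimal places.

θ₁ = -0.0004, θ₂ = 0.1744, θ₃ = 1.0471

φ1=0.0° → target in arm frame (0.0787, 0.1045)
  e−x'=0.0113;  (l²−L²−(e−x')²−y'²−z²)/2L = 0.0114
  √(A²+B²)=0.2345;  θ1 = -1.5226+1.5222 ≈ -0.0004
arm 2 (φ=120.0°): x'=0.0511, y'=-0.1204
  e−x'=0.0389;  (l²−L²−(e−x')²−y'²−z²)/2L = -0.0024
  γ=atan2(-0.2342,0.0389)=-1.4064;  ψ=arccos(-0.0100)=1.5808;  θ2=γ+ψ≈0.1744
arm 3 (φ=240.0°): x'=-0.1298, y'=0.0159
  A cos θ + B sin θ = C:  0.2198·cos θ + -0.2342·sin θ = -0.0929
  θ3 = atan2(B,A) + arccos(C/0.3212) = 1.0471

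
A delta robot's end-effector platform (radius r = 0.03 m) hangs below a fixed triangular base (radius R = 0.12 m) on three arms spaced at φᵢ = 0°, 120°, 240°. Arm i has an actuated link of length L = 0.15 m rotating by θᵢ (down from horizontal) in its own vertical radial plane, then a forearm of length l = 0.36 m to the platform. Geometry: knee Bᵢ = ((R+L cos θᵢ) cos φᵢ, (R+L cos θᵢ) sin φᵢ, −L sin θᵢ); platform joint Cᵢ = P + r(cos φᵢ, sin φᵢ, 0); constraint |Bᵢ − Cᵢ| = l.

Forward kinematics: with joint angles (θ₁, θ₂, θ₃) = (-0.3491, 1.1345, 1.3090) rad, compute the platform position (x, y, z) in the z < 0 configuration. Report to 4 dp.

(0.2233, 0.0315, -0.3072)

centre 1 = (0.2310·cos0.0°, 0.2310·sin0.0°, 0.0513) = (0.2310, 0.0000, 0.0513)
φ2=120.0°: virtual centre (-0.0767, 0.1328, -0.1359), radius l
arm 3 at φ=240.0°: ρ3 = 0.1288;  centre 3 = (-0.0644, -0.1116, -0.1449)
eliminate P² terms by subtracting sphere 1 from 2 and 3
linear system: -0.6153x+0.2657y = -0.0140−-0.3745z; -0.5907x+-0.2231y = -0.0184−-0.3924z
Cramer: x(z) = 0.0272-0.6383z;  y(z) = 0.0104-0.0687z
into |P−centre ₁|² = l²: 1.4122z² + 0.1561z + -0.0853 = 0;  Δ = 0.5064;  z = -0.3072 or 0.1967 → z<0 root = -0.3072
x = 0.2233, y = 0.0315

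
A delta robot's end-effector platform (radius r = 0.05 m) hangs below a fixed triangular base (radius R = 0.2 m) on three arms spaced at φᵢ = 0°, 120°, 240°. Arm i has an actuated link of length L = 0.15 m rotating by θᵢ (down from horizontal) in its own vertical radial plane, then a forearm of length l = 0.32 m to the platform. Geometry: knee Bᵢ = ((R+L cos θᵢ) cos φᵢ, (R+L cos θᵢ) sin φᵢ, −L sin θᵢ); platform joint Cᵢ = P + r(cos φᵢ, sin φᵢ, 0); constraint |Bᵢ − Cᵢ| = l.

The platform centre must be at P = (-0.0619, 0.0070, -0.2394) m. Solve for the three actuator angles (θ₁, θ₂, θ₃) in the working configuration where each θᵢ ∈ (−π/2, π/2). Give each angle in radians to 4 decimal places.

φ1=0.0° → target in arm frame (-0.0619, 0.0070)
  A cos θ + B sin θ = C:  0.2119·cos θ + -0.2394·sin θ = -0.0745
  √(A²+B²)=0.3197;  θ1 = -0.8463+1.8061 ≈ 0.9599
arm 2 (φ=120.0°): x'=0.0370, y'=0.0501
  A=0.1130, B=-0.2394, C=(l²−L²−A²−y'²−z²)/(2L)=0.0244
  √(A²+B²)=0.2647;  θ2 = -1.1298+1.4786 ≈ 0.3488
φ3=240.0° → target in arm frame (0.0249, -0.0571)
  A cos θ + B sin θ = C:  0.1251·cos θ + -0.2394·sin θ = 0.0122
  √(A²+B²)=0.2701;  θ3 = -1.0892+1.5255 ≈ 0.4362

θ₁ = 0.9599, θ₂ = 0.3488, θ₃ = 0.4362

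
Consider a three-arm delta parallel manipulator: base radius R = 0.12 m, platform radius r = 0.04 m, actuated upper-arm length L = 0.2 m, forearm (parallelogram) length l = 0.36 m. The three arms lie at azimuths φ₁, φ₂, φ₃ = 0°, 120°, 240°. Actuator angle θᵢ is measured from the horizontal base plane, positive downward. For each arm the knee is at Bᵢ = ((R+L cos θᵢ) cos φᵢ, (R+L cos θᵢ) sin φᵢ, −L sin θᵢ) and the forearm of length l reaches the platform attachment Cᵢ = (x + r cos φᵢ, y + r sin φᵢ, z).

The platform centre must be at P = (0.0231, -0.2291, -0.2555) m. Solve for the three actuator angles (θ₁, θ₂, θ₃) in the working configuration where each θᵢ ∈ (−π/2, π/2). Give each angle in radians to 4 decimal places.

rotate P by −φ1: (0.0231, -0.2291, -0.2555)
  A=0.0569, B=-0.2555, C=(l²−L²−A²−y'²−z²)/(2L)=-0.0785
  √(A²+B²)=0.2618;  θ1 = -1.3517+1.8754 ≈ 0.5238
rotate P by −φ2: (-0.2100, 0.0945, -0.2555)
  A cos θ + B sin θ = C:  0.2900·cos θ + -0.2555·sin θ = -0.1717
  γ=atan2(-0.2555,0.2900)=-0.7223;  ψ=arccos(-0.4444)=2.0313;  θ2=γ+ψ≈1.3090
arm 3 (φ=240.0°): x'=0.1869, y'=0.1346
  e−x'=-0.1069;  (l²−L²−(e−x')²−y'²−z²)/2L = -0.0130
  √(A²+B²)=0.2769;  θ3 = -1.9669+1.6178 ≈ -0.3491

θ₁ = 0.5238, θ₂ = 1.3090, θ₃ = -0.3491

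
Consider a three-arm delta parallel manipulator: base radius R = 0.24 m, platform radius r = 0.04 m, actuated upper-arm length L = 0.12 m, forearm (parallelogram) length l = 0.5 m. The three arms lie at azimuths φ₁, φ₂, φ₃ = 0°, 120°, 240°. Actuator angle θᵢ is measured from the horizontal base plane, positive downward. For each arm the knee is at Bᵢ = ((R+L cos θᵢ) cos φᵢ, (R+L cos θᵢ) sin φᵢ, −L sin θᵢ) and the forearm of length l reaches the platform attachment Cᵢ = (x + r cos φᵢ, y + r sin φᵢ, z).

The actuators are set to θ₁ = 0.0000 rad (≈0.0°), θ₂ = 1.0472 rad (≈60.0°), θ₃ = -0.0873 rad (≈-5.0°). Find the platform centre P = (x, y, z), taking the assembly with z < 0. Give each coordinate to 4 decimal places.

(0.0609, -0.1208, -0.4102)

centre 1 = (0.3200·cos0.0°, 0.3200·sin0.0°, 0.0000) = (0.3200, 0.0000, 0.0000)
arm 2 at φ=120.0°: (R−r)+L cos θ2 = 0.2600;  centre 2 = (-0.1300, 0.2252, -0.1039)
arm 3 at φ=240.0°: (R−r)+L cos θ3 = 0.3195;  centre 3 = (-0.1598, -0.2767, 0.0105)
|centre ₂|²−|centre ₁|² = -0.0240;  |centre ₃|²−|centre ₁|² = -0.0002
plane₁₂: -0.9000x+0.4503y+-0.2078z = -0.0240
det = 0.9302;  x = 0.0144+-0.1135z,  y = -0.0246+0.2346z
quadratic in z: (1.0679)z²+(0.0579)z+(-0.1560)=0, √Δ=0.8183 → z ∈ {-0.4102, 0.3560}; z = -0.4102 (taking z<0)
x = 0.0609, y = -0.1208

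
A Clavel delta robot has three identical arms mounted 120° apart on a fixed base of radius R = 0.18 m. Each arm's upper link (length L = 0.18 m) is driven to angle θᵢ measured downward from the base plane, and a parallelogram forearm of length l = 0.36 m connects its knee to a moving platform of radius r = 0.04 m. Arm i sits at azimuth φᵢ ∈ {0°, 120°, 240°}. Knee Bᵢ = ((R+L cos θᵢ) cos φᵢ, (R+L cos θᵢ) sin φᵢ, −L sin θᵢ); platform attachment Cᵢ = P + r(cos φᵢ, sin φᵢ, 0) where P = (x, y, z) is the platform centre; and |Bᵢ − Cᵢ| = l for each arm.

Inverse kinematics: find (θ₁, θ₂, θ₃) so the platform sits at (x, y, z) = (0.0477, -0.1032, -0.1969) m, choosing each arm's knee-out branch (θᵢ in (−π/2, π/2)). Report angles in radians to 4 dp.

φ1=0.0° → target in arm frame (0.0477, -0.1032)
  A=0.0923, B=-0.1969, C=(l²−L²−A²−y'²−z²)/(2L)=0.1091
  θ1 = atan2(B,A) + arccos(C/0.2175) = -0.0870
rotate P by −φ2: (-0.1132, 0.0103, -0.1969)
  A cos θ + B sin θ = C:  0.2532·cos θ + -0.1969·sin θ = -0.0161
  γ=atan2(-0.1969,0.2532)=-0.6609;  ψ=arccos(-0.0502)=1.6210;  θ2=γ+ψ≈0.9601
arm 3 (φ=240.0°): x'=0.0655, y'=0.0929
  A=0.0745, B=-0.1969, C=(l²−L²−A²−y'²−z²)/(2L)=0.1229
  √(A²+B²)=0.2105;  θ3 = -1.2092+0.9473 ≈ -0.2619

θ₁ = -0.0870, θ₂ = 0.9601, θ₃ = -0.2619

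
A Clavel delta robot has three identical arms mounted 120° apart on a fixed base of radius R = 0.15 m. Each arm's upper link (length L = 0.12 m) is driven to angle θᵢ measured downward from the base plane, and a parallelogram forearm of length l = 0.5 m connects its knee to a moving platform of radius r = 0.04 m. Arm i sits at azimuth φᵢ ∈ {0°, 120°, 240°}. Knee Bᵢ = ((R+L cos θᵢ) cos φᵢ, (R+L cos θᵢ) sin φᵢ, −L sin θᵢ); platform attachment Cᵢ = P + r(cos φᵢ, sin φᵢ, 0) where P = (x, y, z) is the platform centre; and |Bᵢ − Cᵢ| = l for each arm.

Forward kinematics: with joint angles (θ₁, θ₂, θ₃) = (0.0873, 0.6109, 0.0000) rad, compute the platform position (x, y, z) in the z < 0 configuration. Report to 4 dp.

φ1=0.0°: virtual centre (0.2295, 0.0000, -0.0105), radius l
φ2=120.0°: virtual centre (-0.1041, 0.1804, -0.0688), radius l
φ3=240.0°: virtual centre (-0.1150, -0.1992, 0.0000), radius l
eliminate P² terms by subtracting sphere 1 from 2 and 3
linear system: -0.6674x+0.3608y = -0.0047−-0.1167z; -0.6891x+-0.3984y = 0.0001−0.0209z
Cramer: x(z) = 0.0035-0.0757z;  y(z) = -0.0064+0.1835z
quadratic in z: (1.0394)z²+(0.0528)z+(-0.1988)=0, √Δ=0.9106 → z ∈ {-0.4634, 0.4126}; z = -0.4634 (taking z<0)
x = 0.0386, y = -0.0914

(0.0386, -0.0914, -0.4634)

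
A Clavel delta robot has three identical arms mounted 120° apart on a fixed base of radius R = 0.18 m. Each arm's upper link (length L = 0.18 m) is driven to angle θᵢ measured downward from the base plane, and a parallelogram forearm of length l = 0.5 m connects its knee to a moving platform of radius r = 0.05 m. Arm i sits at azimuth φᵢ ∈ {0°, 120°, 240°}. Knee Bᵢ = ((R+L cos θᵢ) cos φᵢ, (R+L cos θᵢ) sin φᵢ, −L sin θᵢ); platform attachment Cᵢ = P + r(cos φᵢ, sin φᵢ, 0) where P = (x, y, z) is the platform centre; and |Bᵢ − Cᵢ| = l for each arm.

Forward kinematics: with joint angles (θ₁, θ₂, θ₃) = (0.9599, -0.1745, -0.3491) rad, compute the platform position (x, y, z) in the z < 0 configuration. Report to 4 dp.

arm 1 at φ=0.0°: ρ1 = 0.2332;  S1 = (0.2332, 0.0000, -0.1474)
S2 = (0.3073·cos120.0°, 0.3073·sin120.0°, 0.0313) = (-0.1536, 0.2661, 0.0313)
arm 3 at φ=240.0°: ρ3 = 0.2991;  S3 = (-0.1496, -0.2591, 0.0616)
eliminate P² terms by subtracting sphere 1 from 2 and 3
[-0.7738 0.5322 0.3574]·P = 0.0192;  [-0.7656 -0.5181 0.4180]·P = 0.0171
Cramer: x(z) = -0.0236+0.5043z;  y(z) = 0.0018+0.0616z
sphere 1 gives Az²+Bz+C=0 with A=1.2581, B=0.0361, C=-0.1623;  B²−4AC=0.8179;  roots -0.3738, 0.3451;  negative root z = -0.3738
x = -0.2121, y = -0.0212

(-0.2121, -0.0212, -0.3738)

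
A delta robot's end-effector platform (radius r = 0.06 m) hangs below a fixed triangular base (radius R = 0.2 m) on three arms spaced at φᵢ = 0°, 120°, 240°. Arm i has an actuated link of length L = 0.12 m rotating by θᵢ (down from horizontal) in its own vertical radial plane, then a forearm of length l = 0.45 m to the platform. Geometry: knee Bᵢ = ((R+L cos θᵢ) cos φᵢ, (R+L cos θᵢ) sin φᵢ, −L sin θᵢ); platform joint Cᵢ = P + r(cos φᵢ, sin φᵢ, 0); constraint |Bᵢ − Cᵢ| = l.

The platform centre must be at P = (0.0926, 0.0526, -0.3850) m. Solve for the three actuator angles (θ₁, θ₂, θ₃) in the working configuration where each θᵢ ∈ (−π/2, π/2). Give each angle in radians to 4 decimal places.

arm 1 (φ=0.0°): x'=0.0926, y'=0.0526
  A cos θ + B sin θ = C:  0.0474·cos θ + -0.3850·sin θ = 0.1453
  √(A²+B²)=0.3879;  θ1 = -1.4483+1.1870 ≈ -0.2613
arm 2 (φ=120.0°): x'=-0.0007, y'=-0.1065
  e−x'=0.1407;  (l²−L²−(e−x')²−y'²−z²)/2L = 0.0364
  γ=atan2(-0.3850,0.1407)=-1.2203;  ψ=arccos(0.0887)=1.4820;  θ2=γ+ψ≈0.2617
φ3=240.0° → target in arm frame (-0.0919, 0.0539)
  A=0.2319, B=-0.3850, C=(l²−L²−A²−y'²−z²)/(2L)=-0.0699
  θ3 = atan2(B,A) + arccos(C/0.4494) = 0.6983

θ₁ = -0.2613, θ₂ = 0.2617, θ₃ = 0.6983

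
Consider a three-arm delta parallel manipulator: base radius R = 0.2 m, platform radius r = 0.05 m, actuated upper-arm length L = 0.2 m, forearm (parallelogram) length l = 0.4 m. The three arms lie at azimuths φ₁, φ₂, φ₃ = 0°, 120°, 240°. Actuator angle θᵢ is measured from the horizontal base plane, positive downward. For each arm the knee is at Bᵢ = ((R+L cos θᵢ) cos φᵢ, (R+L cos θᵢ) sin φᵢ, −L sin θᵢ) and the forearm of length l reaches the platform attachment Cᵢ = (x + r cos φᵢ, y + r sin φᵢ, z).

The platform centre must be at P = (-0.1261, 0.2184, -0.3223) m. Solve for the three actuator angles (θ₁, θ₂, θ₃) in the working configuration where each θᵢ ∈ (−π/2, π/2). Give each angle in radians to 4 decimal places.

θ₁ = 1.3964, θ₂ = -0.3490, θ₃ = 1.3964

rotate P by −φ1: (-0.1261, 0.2184, -0.3223)
  A=0.2761, B=-0.3223, C=(l²−L²−A²−y'²−z²)/(2L)=-0.2695
  √(A²+B²)=0.4244;  θ1 = -0.8625+2.2589 ≈ 1.3964
arm 2 (φ=120.0°): x'=0.2522, y'=0.0000
  A cos θ + B sin θ = C:  -0.1022·cos θ + -0.3223·sin θ = 0.0142
  γ=atan2(-0.3223,-0.1022)=-1.8778;  ψ=arccos(0.0420)=1.5288;  θ2=γ+ψ≈-0.3490
φ3=240.0° → target in arm frame (-0.1261, -0.2184)
  A=0.2761, B=-0.3223, C=(l²−L²−A²−y'²−z²)/(2L)=-0.2695
  γ=atan2(-0.3223,0.2761)=-0.8625;  ψ=arccos(-0.6351)=2.2589;  θ3=γ+ψ≈1.3964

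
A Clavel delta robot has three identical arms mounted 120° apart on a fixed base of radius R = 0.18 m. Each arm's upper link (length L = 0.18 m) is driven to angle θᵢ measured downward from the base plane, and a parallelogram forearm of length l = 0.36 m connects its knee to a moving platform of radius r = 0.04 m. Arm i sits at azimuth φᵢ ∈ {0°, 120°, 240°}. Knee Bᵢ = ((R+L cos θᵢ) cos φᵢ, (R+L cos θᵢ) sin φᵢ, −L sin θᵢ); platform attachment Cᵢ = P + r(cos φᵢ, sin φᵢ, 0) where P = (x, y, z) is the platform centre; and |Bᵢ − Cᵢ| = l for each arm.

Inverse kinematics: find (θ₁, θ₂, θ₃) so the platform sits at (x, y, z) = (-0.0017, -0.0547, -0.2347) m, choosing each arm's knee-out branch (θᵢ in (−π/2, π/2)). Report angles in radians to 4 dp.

arm 1 (φ=0.0°): x'=-0.0017, y'=-0.0547
  A cos θ + B sin θ = C:  0.1417·cos θ + -0.2347·sin θ = 0.0529
  √(A²+B²)=0.2742;  θ1 = -1.0276+1.3766 ≈ 0.3490
arm 2 (φ=120.0°): x'=-0.0465, y'=0.0288
  A cos θ + B sin θ = C:  0.1865·cos θ + -0.2347·sin θ = 0.0180
  θ2 = atan2(B,A) + arccos(C/0.2998) = 0.6113
arm 3 (φ=240.0°): x'=0.0482, y'=0.0259
  A=0.0918, B=-0.2347, C=(l²−L²−A²−y'²−z²)/(2L)=0.0917
  θ3 = atan2(B,A) + arccos(C/0.2520) = 0.0002

θ₁ = 0.3490, θ₂ = 0.6113, θ₃ = 0.0002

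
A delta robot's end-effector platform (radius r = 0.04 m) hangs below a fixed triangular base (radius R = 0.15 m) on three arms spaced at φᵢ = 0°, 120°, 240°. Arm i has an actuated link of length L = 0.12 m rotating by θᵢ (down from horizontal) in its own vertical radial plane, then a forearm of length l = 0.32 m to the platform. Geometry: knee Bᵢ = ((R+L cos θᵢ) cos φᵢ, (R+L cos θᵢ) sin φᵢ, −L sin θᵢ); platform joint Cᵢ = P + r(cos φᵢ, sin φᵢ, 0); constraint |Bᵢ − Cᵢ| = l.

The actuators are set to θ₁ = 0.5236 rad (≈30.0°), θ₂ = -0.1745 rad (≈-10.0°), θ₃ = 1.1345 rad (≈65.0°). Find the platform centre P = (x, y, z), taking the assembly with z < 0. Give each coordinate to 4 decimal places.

(0.0049, 0.1254, -0.2673)

O1 = (0.2139·cos0.0°, 0.2139·sin0.0°, -0.0600) = (0.2139, 0.0000, -0.0600)
φ2=120.0°: virtual centre (-0.1141, 0.1976, 0.0208), radius l
φ3=240.0°: virtual centre (-0.0804, -0.1392, -0.1088), radius l
|O₂|²−|O₁|² = 0.0031;  |O₃|²−|O₁|² = -0.0117
plane₁₂: -0.6560x+0.3952y+0.1617z = 0.0031
Cramer: x(z) = 0.0090+0.0156z;  y(z) = 0.0229-0.3832z
sphere 1 gives Az²+Bz+C=0 with A=1.1471, B=0.0960, C=-0.0563;  B²−4AC=0.2675;  roots -0.2673, 0.1836;  negative root z = -0.2673
x = 0.0049, y = 0.1254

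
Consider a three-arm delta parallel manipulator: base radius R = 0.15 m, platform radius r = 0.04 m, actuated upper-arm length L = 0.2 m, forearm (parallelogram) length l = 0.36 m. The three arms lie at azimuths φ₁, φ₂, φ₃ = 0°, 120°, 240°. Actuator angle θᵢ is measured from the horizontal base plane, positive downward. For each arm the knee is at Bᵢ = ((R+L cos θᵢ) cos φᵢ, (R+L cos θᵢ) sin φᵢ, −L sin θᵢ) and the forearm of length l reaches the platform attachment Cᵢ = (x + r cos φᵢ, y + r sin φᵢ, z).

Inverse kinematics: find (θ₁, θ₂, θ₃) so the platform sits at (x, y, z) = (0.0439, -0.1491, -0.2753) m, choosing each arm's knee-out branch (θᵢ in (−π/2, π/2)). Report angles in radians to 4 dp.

arm 1 (φ=0.0°): x'=0.0439, y'=-0.1491
  A cos θ + B sin θ = C:  0.0661·cos θ + -0.2753·sin θ = -0.0320
  √(A²+B²)=0.2831;  θ1 = -1.3352+1.6840 ≈ 0.3488
arm 2 (φ=120.0°): x'=-0.1511, y'=0.0365
  A=0.2611, B=-0.2753, C=(l²−L²−A²−y'²−z²)/(2L)=-0.1392
  γ=atan2(-0.2753,0.2611)=-0.8119;  ψ=arccos(-0.3669)=1.9465;  θ2=γ+ψ≈1.1346
arm 3 (φ=240.0°): x'=0.1072, y'=0.1126
  A=0.0028, B=-0.2753, C=(l²−L²−A²−y'²−z²)/(2L)=0.0028
  γ=atan2(-0.2753,0.0028)=-1.5605;  ψ=arccos(0.0103)=1.5605;  θ3=γ+ψ≈0.0000

θ₁ = 0.3488, θ₂ = 1.1346, θ₃ = 0.0000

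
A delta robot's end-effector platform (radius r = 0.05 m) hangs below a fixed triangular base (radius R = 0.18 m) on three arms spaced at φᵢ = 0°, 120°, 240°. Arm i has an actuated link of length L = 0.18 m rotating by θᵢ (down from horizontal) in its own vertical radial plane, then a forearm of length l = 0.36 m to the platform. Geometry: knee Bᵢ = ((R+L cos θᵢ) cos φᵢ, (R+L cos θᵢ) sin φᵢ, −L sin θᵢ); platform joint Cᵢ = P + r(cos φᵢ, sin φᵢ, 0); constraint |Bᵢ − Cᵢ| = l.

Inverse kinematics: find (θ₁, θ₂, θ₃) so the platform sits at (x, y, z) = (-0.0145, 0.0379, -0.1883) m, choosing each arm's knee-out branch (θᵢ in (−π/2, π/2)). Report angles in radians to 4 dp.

rotate P by −φ1: (-0.0145, 0.0379, -0.1883)
  A cos θ + B sin θ = C:  0.1445·cos θ + -0.1883·sin θ = 0.1095
  θ1 = atan2(B,A) + arccos(C/0.2374) = 0.1750
rotate P by −φ2: (0.0401, -0.0064, -0.1883)
  A=0.0899, B=-0.1883, C=(l²−L²−A²−y'²−z²)/(2L)=0.1489
  √(A²+B²)=0.2087;  θ2 = -1.1252+0.7760 ≈ -0.3492
φ3=240.0° → target in arm frame (-0.0256, -0.0315)
  A=0.1556, B=-0.1883, C=(l²−L²−A²−y'²−z²)/(2L)=0.1015
  γ=atan2(-0.1883,0.1556)=-0.8803;  ψ=arccos(0.4156)=1.1422;  θ3=γ+ψ≈0.2619

θ₁ = 0.1750, θ₂ = -0.3492, θ₃ = 0.2619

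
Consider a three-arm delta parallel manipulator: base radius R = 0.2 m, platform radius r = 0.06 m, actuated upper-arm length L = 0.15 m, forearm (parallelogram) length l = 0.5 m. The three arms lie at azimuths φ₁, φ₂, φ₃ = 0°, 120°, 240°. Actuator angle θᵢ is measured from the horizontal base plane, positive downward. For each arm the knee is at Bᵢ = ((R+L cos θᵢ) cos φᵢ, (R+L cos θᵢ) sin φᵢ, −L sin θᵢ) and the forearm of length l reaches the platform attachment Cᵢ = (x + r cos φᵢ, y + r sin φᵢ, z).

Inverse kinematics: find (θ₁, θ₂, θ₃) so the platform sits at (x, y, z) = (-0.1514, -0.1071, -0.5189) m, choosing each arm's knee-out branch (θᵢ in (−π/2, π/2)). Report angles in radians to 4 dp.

rotate P by −φ1: (-0.1514, -0.1071, -0.5189)
  e−x'=0.2914;  (l²−L²−(e−x')²−y'²−z²)/2L = -0.4605
  γ=atan2(-0.5189,0.2914)=-1.0591;  ψ=arccos(-0.7737)=2.4555;  θ1=γ+ψ≈1.3964
rotate P by −φ2: (-0.0171, 0.1847, -0.5189)
  e−x'=0.1571;  (l²−L²−(e−x')²−y'²−z²)/2L = -0.3351
  γ=atan2(-0.5189,0.1571)=-1.2769;  ψ=arccos(-0.6181)=2.2371;  θ2=γ+ψ≈0.9602
rotate P by −φ3: (0.1685, -0.0776, -0.5189)
  A cos θ + B sin θ = C:  -0.0285·cos θ + -0.5189·sin θ = -0.1619
  γ=atan2(-0.5189,-0.0285)=-1.6256;  ψ=arccos(-0.3116)=1.8877;  θ3=γ+ψ≈0.2621

θ₁ = 1.3964, θ₂ = 0.9602, θ₃ = 0.2621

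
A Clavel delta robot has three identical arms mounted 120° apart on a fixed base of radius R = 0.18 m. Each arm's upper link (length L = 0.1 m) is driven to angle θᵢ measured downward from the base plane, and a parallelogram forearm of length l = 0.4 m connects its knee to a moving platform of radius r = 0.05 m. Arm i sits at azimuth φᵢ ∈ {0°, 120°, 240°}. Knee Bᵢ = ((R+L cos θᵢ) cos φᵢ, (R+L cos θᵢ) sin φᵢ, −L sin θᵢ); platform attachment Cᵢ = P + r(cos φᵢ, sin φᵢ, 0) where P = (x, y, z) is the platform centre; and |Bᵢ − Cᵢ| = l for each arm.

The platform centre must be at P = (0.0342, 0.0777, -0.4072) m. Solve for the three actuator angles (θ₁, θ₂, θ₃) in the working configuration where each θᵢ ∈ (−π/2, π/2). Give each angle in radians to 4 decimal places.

rotate P by −φ1: (0.0342, 0.0777, -0.4072)
  e−x'=0.0958;  (l²−L²−(e−x')²−y'²−z²)/2L = -0.1551
  γ=atan2(-0.4072,0.0958)=-1.3397;  ψ=arccos(-0.3709)=1.9507;  θ1=γ+ψ≈0.6110
rotate P by −φ2: (0.0502, -0.0685, -0.4072)
  e−x'=0.0798;  (l²−L²−(e−x')²−y'²−z²)/2L = -0.1343
  θ2 = atan2(B,A) + arccos(C/0.4149) = 0.5233
arm 3 (φ=240.0°): x'=-0.0844, y'=-0.0092
  e−x'=0.2144;  (l²−L²−(e−x')²−y'²−z²)/2L = -0.3093
  √(A²+B²)=0.4602;  θ3 = -1.0862+2.3079 ≈ 1.2217

θ₁ = 0.6110, θ₂ = 0.5233, θ₃ = 1.2217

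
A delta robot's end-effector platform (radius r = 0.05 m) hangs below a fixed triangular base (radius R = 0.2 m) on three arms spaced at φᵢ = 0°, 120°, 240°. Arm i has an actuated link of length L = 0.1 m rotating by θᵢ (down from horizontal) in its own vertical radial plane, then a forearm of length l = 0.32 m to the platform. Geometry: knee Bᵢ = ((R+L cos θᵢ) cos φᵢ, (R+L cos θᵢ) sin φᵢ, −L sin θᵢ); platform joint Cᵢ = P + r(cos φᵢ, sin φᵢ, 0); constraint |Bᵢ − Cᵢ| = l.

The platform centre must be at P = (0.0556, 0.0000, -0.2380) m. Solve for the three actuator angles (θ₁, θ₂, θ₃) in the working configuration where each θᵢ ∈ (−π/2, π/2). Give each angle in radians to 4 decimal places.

θ₁ = -0.1742, θ₂ = 0.6109, θ₃ = 0.6109

arm 1 (φ=0.0°): x'=0.0556, y'=0.0000
  A=0.0944, B=-0.2380, C=(l²−L²−A²−y'²−z²)/(2L)=0.1342
  γ=atan2(-0.2380,0.0944)=-1.1932;  ψ=arccos(0.5242)=1.0190;  θ1=γ+ψ≈-0.1742
rotate P by −φ2: (-0.0278, -0.0482, -0.2380)
  e−x'=0.1778;  (l²−L²−(e−x')²−y'²−z²)/2L = 0.0091
  γ=atan2(-0.2380,0.1778)=-0.9292;  ψ=arccos(0.0307)=1.5401;  θ2=γ+ψ≈0.6109
rotate P by −φ3: (-0.0278, 0.0482, -0.2380)
  A cos θ + B sin θ = C:  0.1778·cos θ + -0.2380·sin θ = 0.0091
  γ=atan2(-0.2380,0.1778)=-0.9292;  ψ=arccos(0.0307)=1.5401;  θ3=γ+ψ≈0.6109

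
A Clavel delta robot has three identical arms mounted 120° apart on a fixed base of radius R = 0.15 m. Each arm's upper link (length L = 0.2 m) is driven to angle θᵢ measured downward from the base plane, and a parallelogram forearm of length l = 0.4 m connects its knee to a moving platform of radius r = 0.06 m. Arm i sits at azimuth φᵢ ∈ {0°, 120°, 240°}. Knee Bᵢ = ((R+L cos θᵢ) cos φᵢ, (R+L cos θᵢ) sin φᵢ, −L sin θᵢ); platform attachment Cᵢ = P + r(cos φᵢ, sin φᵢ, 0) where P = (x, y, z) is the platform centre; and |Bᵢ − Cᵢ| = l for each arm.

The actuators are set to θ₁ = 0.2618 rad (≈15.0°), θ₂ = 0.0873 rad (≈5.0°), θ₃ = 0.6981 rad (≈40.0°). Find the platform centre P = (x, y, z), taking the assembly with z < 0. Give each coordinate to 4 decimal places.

centre 1 = (0.2832·cos0.0°, 0.2832·sin0.0°, -0.0518) = (0.2832, 0.0000, -0.0518)
φ2=120.0°: virtual centre (-0.1446, 0.2505, -0.0174), radius l
centre 3 = (0.2432·cos240.0°, 0.2432·sin240.0°, -0.1286) = (-0.1216, -0.2106, -0.1286)
|centre ₂|²−|centre ₁|² = 0.0011;  |centre ₃|²−|centre ₁|² = -0.0072
plane₁₂: -0.8556x+0.5010y+0.0687z = 0.0011
Cramer: x(z) = 0.0041-0.0627z;  y(z) = 0.0092-0.2441z
quadratic in z: (1.0635)z²+(0.1340)z+(-0.0794)=0, √Δ=0.5963 → z ∈ {-0.3433, 0.2173}; z = -0.3433 (taking z<0)
x = 0.0256, y = 0.0930

(0.0256, 0.0930, -0.3433)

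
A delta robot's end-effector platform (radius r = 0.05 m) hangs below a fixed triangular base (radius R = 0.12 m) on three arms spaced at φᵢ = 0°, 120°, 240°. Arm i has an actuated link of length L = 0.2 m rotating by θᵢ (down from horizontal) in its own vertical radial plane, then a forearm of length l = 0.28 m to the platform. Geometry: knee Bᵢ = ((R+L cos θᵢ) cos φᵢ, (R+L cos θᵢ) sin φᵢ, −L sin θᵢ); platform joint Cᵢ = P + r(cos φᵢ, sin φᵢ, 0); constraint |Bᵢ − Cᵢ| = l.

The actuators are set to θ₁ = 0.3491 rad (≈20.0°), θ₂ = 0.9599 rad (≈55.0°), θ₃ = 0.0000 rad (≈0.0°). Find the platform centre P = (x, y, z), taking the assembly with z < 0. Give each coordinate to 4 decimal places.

arm 1 at φ=0.0°: ρ1 = 0.2579;  O1 = (0.2579, 0.0000, -0.0684)
φ2=120.0°: virtual centre (-0.0924, 0.1600, -0.1638), radius l
arm 3 at φ=240.0°: ρ3 = 0.2700;  O3 = (-0.1350, -0.2338, 0.0000)
subtract pairs → two planes through P
plane₁₂: -0.7006x+0.3199y+-0.1908z = -0.0103
det = 0.5791;  x = 0.0073+-0.0785z,  y = -0.0160+0.4245z
sphere 1 gives Az²+Bz+C=0 with A=1.1864, B=0.1626, C=-0.0107;  B²−4AC=0.0771;  roots -0.1855, 0.0485;  negative root z = -0.1855
x = 0.0219, y = -0.0947

(0.0219, -0.0947, -0.1855)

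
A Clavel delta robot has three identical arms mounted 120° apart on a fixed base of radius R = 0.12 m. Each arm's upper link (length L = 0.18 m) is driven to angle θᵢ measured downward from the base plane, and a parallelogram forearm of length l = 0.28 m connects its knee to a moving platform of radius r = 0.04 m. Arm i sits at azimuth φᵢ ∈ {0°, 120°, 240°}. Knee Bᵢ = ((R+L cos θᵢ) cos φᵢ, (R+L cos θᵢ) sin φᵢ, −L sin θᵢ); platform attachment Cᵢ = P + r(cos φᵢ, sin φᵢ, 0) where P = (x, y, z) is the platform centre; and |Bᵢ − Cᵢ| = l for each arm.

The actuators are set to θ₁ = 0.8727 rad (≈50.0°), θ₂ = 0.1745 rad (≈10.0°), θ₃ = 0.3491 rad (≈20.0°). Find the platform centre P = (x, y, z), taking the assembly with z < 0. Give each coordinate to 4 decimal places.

φ1=0.0°: virtual centre (0.1957, 0.0000, -0.1379), radius l
φ2=120.0°: virtual centre (-0.1286, 0.2228, -0.0313), radius l
S3 = (0.2491·cos240.0°, 0.2491·sin240.0°, -0.0616) = (-0.1246, -0.2158, -0.0616)
subtract pairs → two planes through P
linear system: -0.6487x+0.4456y = 0.0099−0.2133z; -0.6405x+-0.4315y = 0.0086−0.1526z
Cramer: x(z) = -0.0143+0.2831z;  y(z) = 0.0013-0.0665z
sphere 1 gives Az²+Bz+C=0 with A=1.0846, B=0.1567, C=-0.0153;  B²−4AC=0.0909;  roots -0.2113, 0.0668;  negative root z = -0.2113
x = -0.0741, y = 0.0154

(-0.0741, 0.0154, -0.2113)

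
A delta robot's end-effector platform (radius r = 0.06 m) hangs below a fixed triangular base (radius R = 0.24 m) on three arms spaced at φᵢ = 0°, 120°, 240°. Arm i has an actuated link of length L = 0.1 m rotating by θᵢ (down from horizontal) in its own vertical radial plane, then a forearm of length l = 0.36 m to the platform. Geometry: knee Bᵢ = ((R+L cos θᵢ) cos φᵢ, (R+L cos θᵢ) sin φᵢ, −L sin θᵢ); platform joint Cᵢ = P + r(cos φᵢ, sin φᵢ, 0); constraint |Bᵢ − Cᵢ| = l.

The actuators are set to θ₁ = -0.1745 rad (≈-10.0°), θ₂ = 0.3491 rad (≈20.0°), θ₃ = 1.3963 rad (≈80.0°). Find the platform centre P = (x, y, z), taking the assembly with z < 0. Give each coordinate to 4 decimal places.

(0.0844, 0.0848, -0.2737)

arm 1 at φ=0.0°: e+L cos θ1 = 0.2785;  centre 1 = (0.2785, 0.0000, 0.0174)
φ2=120.0°: virtual centre (-0.1370, 0.2373, -0.0342), radius l
arm 3 at φ=240.0°: e+L cos θ3 = 0.1974;  centre 3 = (-0.0987, -0.1709, -0.0985)
|centre ₂|²−|centre ₁|² = -0.0016;  |centre ₃|²−|centre ₁|² = -0.0292
[-0.8309 0.4745 -0.1031]·P = -0.0016;  [-0.7543 -0.3418 -0.2317]·P = -0.0292
Cramer: x(z) = 0.0225-0.2262z;  y(z) = 0.0359-0.1787z
into |P−centre ₁|² = l²: 1.0831z² + 0.0683z + -0.0625 = 0;  Δ = 0.2753;  z = -0.2737 or 0.2107 → z<0 root = -0.2737
x = 0.0844, y = 0.0848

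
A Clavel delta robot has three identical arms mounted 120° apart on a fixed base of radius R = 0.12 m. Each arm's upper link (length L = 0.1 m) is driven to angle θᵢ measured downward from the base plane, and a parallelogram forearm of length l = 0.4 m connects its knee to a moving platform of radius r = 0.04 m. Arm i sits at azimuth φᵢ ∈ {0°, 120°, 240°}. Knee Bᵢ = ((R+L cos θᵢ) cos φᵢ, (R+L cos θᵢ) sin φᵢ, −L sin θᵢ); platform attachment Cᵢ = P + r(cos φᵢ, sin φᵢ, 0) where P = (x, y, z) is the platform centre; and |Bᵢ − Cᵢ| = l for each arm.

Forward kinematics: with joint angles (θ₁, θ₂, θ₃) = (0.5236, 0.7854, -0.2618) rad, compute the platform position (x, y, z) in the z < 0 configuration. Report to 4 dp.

φ1=0.0°: virtual centre (0.1666, 0.0000, -0.0500), radius l
centre 2 = (0.1507·cos120.0°, 0.1507·sin120.0°, -0.0707) = (-0.0754, 0.1305, -0.0707)
φ3=240.0°: virtual centre (-0.0883, -0.1529, 0.0259), radius l
|centre ₂|²−|centre ₁|² = -0.0025;  |centre ₃|²−|centre ₁|² = 0.0016
linear system: -0.4839x+0.2610y = -0.0025−-0.0414z; -0.5098x+-0.3059y = 0.0016−0.1518z
det = 0.2811;  x = 0.0013+0.0959z,  y = -0.0074+0.3364z
into |P−centre ₁|² = l²: 1.1224z² + 0.0633z + -0.1301 = 0;  Δ = 0.5882;  z = -0.3699 or 0.3134 → z<0 root = -0.3699
x = -0.0342, y = -0.1318

(-0.0342, -0.1318, -0.3699)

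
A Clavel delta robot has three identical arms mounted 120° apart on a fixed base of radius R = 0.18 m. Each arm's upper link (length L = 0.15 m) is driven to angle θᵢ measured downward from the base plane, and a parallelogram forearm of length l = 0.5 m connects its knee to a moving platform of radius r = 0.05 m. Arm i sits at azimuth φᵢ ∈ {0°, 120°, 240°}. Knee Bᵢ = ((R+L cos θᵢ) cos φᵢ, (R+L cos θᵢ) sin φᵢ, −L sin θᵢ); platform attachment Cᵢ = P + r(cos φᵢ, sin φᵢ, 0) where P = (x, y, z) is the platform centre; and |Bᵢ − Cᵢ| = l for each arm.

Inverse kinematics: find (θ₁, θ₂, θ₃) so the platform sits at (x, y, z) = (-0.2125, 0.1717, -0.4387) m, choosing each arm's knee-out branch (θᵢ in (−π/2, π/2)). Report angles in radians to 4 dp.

θ₁ = 1.3961, θ₂ = -0.3491, θ₃ = 0.8724

φ1=0.0° → target in arm frame (-0.2125, 0.1717)
  A=0.3425, B=-0.4387, C=(l²−L²−A²−y'²−z²)/(2L)=-0.3725
  γ=atan2(-0.4387,0.3425)=-0.9079;  ψ=arccos(-0.6693)=2.3040;  θ1=γ+ψ≈1.3961
arm 2 (φ=120.0°): x'=0.2549, y'=0.0982
  e−x'=-0.1249;  (l²−L²−(e−x')²−y'²−z²)/2L = 0.0326
  θ2 = atan2(B,A) + arccos(C/0.4561) = -0.3491
rotate P by −φ3: (-0.0424, -0.2699, -0.4387)
  e−x'=0.1724;  (l²−L²−(e−x')²−y'²−z²)/2L = -0.2251
  θ3 = atan2(B,A) + arccos(C/0.4714) = 0.8724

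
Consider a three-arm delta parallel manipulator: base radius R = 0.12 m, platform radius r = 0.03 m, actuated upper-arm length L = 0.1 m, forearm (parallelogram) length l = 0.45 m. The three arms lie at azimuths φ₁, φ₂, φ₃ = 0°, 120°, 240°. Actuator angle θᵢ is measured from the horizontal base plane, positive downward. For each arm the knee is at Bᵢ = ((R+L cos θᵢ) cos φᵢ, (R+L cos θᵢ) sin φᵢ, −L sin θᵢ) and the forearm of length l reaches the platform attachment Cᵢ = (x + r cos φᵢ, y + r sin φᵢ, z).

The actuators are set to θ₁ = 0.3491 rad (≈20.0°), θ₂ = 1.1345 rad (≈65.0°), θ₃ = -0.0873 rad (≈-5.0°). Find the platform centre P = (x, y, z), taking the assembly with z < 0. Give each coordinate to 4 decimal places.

φ1=0.0°: virtual centre (0.1840, 0.0000, -0.0342), radius l
O2 = (0.1323·cos120.0°, 0.1323·sin120.0°, -0.0906) = (-0.0661, 0.1145, -0.0906)
φ3=240.0°: virtual centre (-0.0948, -0.1642, 0.0087), radius l
eliminate P² terms by subtracting sphere 1 from 2 and 3
plane₁₂: -0.5002x+0.2291y+-0.1129z = -0.0093
Cramer: x(z) = 0.0097-0.0596z;  y(z) = -0.0195+0.3625z
quadratic in z: (1.1350)z²+(0.0750)z+(-0.1706)=0, √Δ=0.8832 → z ∈ {-0.4221, 0.3560}; z = -0.4221 (taking z<0)
x = 0.0348, y = -0.1726

(0.0348, -0.1726, -0.4221)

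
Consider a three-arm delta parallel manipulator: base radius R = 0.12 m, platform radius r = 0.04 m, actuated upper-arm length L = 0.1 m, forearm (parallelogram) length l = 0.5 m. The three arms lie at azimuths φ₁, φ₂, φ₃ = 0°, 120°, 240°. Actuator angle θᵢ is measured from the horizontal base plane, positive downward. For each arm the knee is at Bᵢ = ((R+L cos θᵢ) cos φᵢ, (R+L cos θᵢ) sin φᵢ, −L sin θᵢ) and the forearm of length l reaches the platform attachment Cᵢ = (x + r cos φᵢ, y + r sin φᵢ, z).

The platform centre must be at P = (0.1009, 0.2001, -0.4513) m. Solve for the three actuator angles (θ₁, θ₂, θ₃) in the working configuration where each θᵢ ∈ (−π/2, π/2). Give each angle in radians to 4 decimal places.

θ₁ = -0.0003, θ₂ = -0.0876, θ₃ = 1.1340

arm 1 (φ=0.0°): x'=0.1009, y'=0.2001
  A=-0.0209, B=-0.4513, C=(l²−L²−A²−y'²−z²)/(2L)=-0.0207
  √(A²+B²)=0.4518;  θ1 = -1.6171+1.6167 ≈ -0.0003
arm 2 (φ=120.0°): x'=0.1228, y'=-0.1874
  A=-0.0428, B=-0.4513, C=(l²−L²−A²−y'²−z²)/(2L)=-0.0032
  √(A²+B²)=0.4533;  θ2 = -1.6654+1.5778 ≈ -0.0876
rotate P by −φ3: (-0.2237, -0.0127, -0.4513)
  A=0.3037, B=-0.4513, C=(l²−L²−A²−y'²−z²)/(2L)=-0.2805
  √(A²+B²)=0.5440;  θ3 = -0.9784+2.1124 ≈ 1.1340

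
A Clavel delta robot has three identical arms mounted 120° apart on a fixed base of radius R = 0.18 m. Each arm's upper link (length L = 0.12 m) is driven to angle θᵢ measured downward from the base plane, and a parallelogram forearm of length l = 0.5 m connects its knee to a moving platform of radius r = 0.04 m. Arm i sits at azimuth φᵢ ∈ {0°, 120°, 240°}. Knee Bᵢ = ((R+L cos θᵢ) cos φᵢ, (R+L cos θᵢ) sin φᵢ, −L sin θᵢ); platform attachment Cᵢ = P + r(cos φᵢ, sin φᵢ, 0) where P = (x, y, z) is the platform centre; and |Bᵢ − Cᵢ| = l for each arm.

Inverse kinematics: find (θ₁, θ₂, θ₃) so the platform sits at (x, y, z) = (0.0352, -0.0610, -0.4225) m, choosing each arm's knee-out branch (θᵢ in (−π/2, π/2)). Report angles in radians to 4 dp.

θ₁ = -0.1747, θ₂ = 0.3487, θ₃ = -0.1748

rotate P by −φ1: (0.0352, -0.0610, -0.4225)
  A cos θ + B sin θ = C:  0.1048·cos θ + -0.4225·sin θ = 0.1766
  θ1 = atan2(B,A) + arccos(C/0.4353) = -0.1747
rotate P by −φ2: (-0.0704, 0.0000, -0.4225)
  e−x'=0.2104;  (l²−L²−(e−x')²−y'²−z²)/2L = 0.0534
  √(A²+B²)=0.4720;  θ2 = -1.1087+1.4574 ≈ 0.3487
arm 3 (φ=240.0°): x'=0.0352, y'=0.0610
  A=0.1048, B=-0.4225, C=(l²−L²−A²−y'²−z²)/(2L)=0.1767
  θ3 = atan2(B,A) + arccos(C/0.4353) = -0.1748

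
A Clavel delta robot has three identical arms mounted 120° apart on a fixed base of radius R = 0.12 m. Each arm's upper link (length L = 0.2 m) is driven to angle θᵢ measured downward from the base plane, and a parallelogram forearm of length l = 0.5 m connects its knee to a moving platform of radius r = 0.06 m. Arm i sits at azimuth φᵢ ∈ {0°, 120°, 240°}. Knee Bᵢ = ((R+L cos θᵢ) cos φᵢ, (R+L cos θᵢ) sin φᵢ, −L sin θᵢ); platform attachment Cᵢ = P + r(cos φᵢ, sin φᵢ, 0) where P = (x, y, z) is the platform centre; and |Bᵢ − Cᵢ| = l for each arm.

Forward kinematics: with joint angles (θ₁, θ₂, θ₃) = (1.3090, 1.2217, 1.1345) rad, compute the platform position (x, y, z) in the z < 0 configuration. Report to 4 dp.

φ1=0.0°: virtual centre (0.1118, 0.0000, -0.1932), radius l
S2 = (0.1284·cos120.0°, 0.1284·sin120.0°, -0.1879) = (-0.0642, 0.1112, -0.1879)
arm 3 at φ=240.0°: (R−r)+L cos θ3 = 0.1445;  S3 = (-0.0723, -0.1252, -0.1813)
subtract pairs → two planes through P
plane₁₂: -0.3519x+0.2224y+0.0105z = 0.0020
Cramer: x(z) = -0.0081+0.0467z;  y(z) = -0.0038+0.0266z
into |P−S₁|² = l²: 1.0029z² + 0.3750z + -0.1983 = 0;  Δ = 0.9361;  z = -0.6693 or 0.2954 → z<0 root = -0.6693
x = -0.0393, y = -0.0216

(-0.0393, -0.0216, -0.6693)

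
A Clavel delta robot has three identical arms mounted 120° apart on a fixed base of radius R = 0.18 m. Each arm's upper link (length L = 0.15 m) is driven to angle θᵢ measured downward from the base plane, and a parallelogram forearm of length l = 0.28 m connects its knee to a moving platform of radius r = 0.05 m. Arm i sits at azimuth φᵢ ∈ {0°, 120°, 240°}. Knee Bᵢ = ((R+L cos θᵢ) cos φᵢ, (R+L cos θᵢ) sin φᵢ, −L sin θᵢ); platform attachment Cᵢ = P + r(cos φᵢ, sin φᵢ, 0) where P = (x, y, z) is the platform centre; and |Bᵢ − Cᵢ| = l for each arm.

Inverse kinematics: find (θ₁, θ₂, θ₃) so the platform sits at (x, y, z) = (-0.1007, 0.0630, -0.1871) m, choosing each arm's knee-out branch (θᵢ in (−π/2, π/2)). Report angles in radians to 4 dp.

φ1=0.0° → target in arm frame (-0.1007, 0.0630)
  A=0.2307, B=-0.1871, C=(l²−L²−A²−y'²−z²)/(2L)=-0.1210
  θ1 = atan2(B,A) + arccos(C/0.2970) = 1.3089
arm 2 (φ=120.0°): x'=0.1049, y'=0.0557
  A cos θ + B sin θ = C:  0.0251·cos θ + -0.1871·sin θ = 0.0572
  θ2 = atan2(B,A) + arccos(C/0.1888) = -0.1746
rotate P by −φ3: (-0.0042, -0.1187, -0.1871)
  A cos θ + B sin θ = C:  0.1342·cos θ + -0.1871·sin θ = -0.0374
  γ=atan2(-0.1871,0.1342)=-0.9485;  ψ=arccos(-0.1623)=1.7338;  θ3=γ+ψ≈0.7853

θ₁ = 1.3089, θ₂ = -0.1746, θ₃ = 0.7853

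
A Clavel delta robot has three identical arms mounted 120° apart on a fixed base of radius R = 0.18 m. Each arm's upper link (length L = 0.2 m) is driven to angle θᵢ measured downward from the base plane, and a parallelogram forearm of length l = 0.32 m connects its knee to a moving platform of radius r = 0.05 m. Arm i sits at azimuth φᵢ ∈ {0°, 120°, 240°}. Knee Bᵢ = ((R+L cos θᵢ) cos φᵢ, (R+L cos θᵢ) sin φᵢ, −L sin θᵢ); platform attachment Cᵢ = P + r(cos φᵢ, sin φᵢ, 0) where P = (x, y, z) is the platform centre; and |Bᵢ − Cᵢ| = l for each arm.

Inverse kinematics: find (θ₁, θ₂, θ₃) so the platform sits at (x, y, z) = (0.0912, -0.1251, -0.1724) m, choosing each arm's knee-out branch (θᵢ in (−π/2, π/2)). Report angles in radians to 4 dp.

φ1=0.0° → target in arm frame (0.0912, -0.1251)
  A=0.0388, B=-0.1724, C=(l²−L²−A²−y'²−z²)/(2L)=0.0388
  √(A²+B²)=0.1767;  θ1 = -1.3494+1.3494 ≈ 0.0000
φ2=120.0° → target in arm frame (-0.1539, -0.0164)
  A=0.2839, B=-0.1724, C=(l²−L²−A²−y'²−z²)/(2L)=-0.1205
  √(A²+B²)=0.3322;  θ2 = -0.5457+1.9421 ≈ 1.3965
rotate P by −φ3: (0.0627, 0.1415, -0.1724)
  A cos θ + B sin θ = C:  0.0673·cos θ + -0.1724·sin θ = 0.0203
  γ=atan2(-0.1724,0.0673)=-1.1988;  ψ=arccos(0.1097)=1.4608;  θ3=γ+ψ≈0.2620

θ₁ = 0.0000, θ₂ = 1.3965, θ₃ = 0.2620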